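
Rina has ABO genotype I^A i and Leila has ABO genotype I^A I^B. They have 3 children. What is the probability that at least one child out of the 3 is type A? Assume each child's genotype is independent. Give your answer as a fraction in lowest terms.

7/8

ABO cross I^A i × I^A I^B → 1/2 A, 1/4 B, 1/4 AB.
So P(type A) = 1/2 per child.
P(none) = (1/2)^3 = 1/8; P(at least one) = 1 − 1/8 = 7/8.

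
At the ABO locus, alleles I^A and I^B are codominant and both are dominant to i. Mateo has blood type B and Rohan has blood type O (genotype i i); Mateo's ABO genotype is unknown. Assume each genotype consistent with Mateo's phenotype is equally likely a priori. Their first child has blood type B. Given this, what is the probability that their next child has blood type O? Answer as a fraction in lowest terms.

1/6

Possible genotypes: Mateo ∈ {I^B I^B, I^B i}; Rohan ∈ {i i}.
Weight each parental genotype pair by prior × P(type-B child):
  I^B I^B × i i: posterior weight 2/3; P(next child type O) = 0.
  I^B i × i i: posterior weight 1/3; P(next child type O) = 1/2.
Weighted sum = 1/6.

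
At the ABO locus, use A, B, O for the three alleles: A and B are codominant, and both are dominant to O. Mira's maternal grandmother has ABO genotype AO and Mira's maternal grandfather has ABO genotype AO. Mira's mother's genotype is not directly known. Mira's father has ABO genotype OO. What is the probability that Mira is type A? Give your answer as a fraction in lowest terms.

Mira's mother's ABO genotype from AO × AO: 1/4 AA, 1/2 AO, 1/4 OO.
Crossing each possibility with the father OO and summing P(type A): 1/4·1 + 1/2·1/2 + 1/4·0 = 1/2.

1/2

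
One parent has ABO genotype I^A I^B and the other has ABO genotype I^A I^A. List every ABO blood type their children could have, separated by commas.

Gametes from I^A I^B × I^A I^A give offspring ABO genotypes I^A I^A, I^A I^B, i.e. phenotypes A, AB.

A, AB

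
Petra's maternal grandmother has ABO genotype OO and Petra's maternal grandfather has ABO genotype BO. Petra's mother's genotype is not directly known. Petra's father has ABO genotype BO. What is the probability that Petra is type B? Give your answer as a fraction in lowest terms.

Petra's mother's ABO genotype from OO × BO: 1/2 BO, 1/2 OO.
Crossing each possibility with the father BO and summing P(type B): 1/2·3/4 + 1/2·1/2 = 5/8.

5/8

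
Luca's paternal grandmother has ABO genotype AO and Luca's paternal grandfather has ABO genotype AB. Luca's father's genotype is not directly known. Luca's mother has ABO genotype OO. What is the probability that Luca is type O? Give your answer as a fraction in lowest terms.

1/4

Luca's father's ABO genotype from AO × AB: 1/4 AA, 1/4 AB, 1/4 AO, 1/4 BO.
Crossing each possibility with the mother OO and summing P(type O): 1/4·0 + 1/4·0 + 1/4·1/2 + 1/4·1/2 = 1/4.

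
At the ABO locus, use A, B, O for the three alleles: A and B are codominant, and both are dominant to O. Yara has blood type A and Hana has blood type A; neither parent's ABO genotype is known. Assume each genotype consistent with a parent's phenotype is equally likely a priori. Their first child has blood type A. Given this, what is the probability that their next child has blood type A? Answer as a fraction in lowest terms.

19/20

Possible genotypes: Yara ∈ {AA, AO}; Hana ∈ {AA, AO}.
Weight each parental genotype pair by prior × P(type-A child):
  AA × AA: posterior weight 4/15; P(next child type A) = 1.
  AA × AO: posterior weight 4/15; P(next child type A) = 1.
  AO × AA: posterior weight 4/15; P(next child type A) = 1.
  AO × AO: posterior weight 1/5; P(next child type A) = 3/4.
Weighted sum = 19/20.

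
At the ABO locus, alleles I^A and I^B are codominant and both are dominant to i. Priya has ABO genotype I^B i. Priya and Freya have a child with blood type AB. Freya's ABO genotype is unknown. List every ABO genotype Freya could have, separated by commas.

For each candidate genotype of Freya, check whether crossing it with I^B i can produce every observed child phenotype.
  I^A I^A → possible child types {A, AB} ✓
  I^A I^B → possible child types {A, B, AB} ✓
  I^A i → possible child types {O, A, B, AB} ✓
  I^B I^B → possible child types {B} ✗
  I^B i → possible child types {O, B} ✗
  i i → possible child types {O, B} ✗

I^A I^A, I^A I^B, I^A i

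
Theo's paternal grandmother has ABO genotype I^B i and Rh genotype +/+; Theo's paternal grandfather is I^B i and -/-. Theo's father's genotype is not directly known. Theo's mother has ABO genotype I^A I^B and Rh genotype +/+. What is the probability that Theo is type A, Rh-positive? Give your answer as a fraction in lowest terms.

1/4

Theo's father's ABO genotype from I^B i × I^B i: 1/4 I^B I^B, 1/2 I^B i, 1/4 i i.
Crossing each possibility with the mother I^A I^B and summing P(type A): 1/4·0 + 1/2·1/4 + 1/4·1/2 = 1/4.
Similarly for Rh via the father's Rh distribution: P(Rh+) = 1.
Independent loci: 1/4 × 1 = 1/4.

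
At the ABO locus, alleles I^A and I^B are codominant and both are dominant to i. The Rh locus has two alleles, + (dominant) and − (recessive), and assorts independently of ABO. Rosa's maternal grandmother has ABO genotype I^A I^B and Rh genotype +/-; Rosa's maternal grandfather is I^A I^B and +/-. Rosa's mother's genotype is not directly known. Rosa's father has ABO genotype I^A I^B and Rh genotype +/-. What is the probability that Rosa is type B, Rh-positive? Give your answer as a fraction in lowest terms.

3/16

Rosa's mother's ABO genotype from I^A I^B × I^A I^B: 1/4 I^A I^A, 1/2 I^A I^B, 1/4 I^B I^B.
Crossing each possibility with the father I^A I^B and summing P(type B): 1/4·0 + 1/2·1/4 + 1/4·1/2 = 1/4.
Similarly for Rh via the mother's Rh distribution: P(Rh+) = 3/4.
Independent loci: 1/4 × 3/4 = 3/16.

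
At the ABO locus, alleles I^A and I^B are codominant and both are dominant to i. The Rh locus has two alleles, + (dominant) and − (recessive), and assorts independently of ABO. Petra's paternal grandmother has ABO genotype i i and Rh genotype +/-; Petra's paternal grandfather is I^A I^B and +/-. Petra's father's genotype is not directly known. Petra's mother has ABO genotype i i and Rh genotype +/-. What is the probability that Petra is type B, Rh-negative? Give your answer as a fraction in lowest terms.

1/16

Petra's father's ABO genotype from i i × I^A I^B: 1/2 I^A i, 1/2 I^B i.
Crossing each possibility with the mother i i and summing P(type B): 1/2·0 + 1/2·1/2 = 1/4.
Similarly for Rh via the father's Rh distribution: P(Rh-) = 1/4.
Independent loci: 1/4 × 1/4 = 1/16.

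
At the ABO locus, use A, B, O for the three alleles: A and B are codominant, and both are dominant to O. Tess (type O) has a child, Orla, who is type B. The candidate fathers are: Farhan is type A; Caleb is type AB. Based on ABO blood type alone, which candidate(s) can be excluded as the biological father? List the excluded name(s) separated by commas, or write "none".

Farhan

A candidate is excluded only if no genotype consistent with his phenotype could produce a type B child with a type O mother.
Farhan (type A): no genotype consistent with that phenotype can produce a type-B child with a type-O mother.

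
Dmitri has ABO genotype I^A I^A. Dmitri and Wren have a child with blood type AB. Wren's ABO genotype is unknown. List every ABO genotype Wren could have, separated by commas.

For each candidate genotype of Wren, check whether crossing it with I^A I^A can produce every observed child phenotype.
  I^A I^A → possible child types {A} ✗
  I^A I^B → possible child types {A, AB} ✓
  I^A i → possible child types {A} ✗
  I^B I^B → possible child types {AB} ✓
  I^B i → possible child types {A, AB} ✓
  i i → possible child types {A} ✗

I^A I^B, I^B I^B, I^B i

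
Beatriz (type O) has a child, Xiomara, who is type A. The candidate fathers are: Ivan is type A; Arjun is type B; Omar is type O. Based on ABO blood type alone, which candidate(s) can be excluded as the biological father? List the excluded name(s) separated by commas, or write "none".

A candidate is excluded only if no genotype consistent with his phenotype could produce a type A child with a type O mother.
Arjun (type B): no genotype consistent with that phenotype can produce a type-A child with a type-O mother.
Omar (type O): no genotype consistent with that phenotype can produce a type-A child with a type-O mother.

Arjun, Omar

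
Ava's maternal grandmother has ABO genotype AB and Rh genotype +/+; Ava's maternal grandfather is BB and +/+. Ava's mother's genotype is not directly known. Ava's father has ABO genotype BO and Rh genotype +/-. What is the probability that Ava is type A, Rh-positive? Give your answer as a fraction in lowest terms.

1/8

Ava's mother's ABO genotype from AB × BB: 1/2 AB, 1/2 BB.
Crossing each possibility with the father BO and summing P(type A): 1/2·1/4 + 1/2·0 = 1/8.
Similarly for Rh via the mother's Rh distribution: P(Rh+) = 1.
Independent loci: 1/8 × 1 = 1/8.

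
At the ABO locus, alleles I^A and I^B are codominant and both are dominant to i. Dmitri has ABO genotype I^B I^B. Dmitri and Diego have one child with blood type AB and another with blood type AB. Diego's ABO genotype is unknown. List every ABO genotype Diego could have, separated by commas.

For each candidate genotype of Diego, check whether crossing it with I^B I^B can produce every observed child phenotype.
  I^A I^A → possible child types {AB} ✓
  I^A I^B → possible child types {B, AB} ✓
  I^A i → possible child types {B, AB} ✓
  I^B I^B → possible child types {B} ✗
  I^B i → possible child types {B} ✗
  i i → possible child types {B} ✗

I^A I^A, I^A I^B, I^A i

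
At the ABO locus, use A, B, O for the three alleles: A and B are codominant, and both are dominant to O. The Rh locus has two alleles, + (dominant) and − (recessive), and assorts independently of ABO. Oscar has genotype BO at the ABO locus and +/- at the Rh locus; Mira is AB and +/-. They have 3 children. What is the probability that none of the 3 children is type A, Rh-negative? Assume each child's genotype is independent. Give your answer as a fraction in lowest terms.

3375/4096

ABO cross BO × AB → 1/4 A, 1/2 B, 1/4 AB.
Rh cross +/- × +/- → 3/4 Rh+, 1/4 Rh-; so P(type A, Rh-negative) = 1/4 × 1/4 = 1/16 per child.
P(not type A, Rh-negative) = 15/16 for one child; (15/16)^3 = 3375/4096.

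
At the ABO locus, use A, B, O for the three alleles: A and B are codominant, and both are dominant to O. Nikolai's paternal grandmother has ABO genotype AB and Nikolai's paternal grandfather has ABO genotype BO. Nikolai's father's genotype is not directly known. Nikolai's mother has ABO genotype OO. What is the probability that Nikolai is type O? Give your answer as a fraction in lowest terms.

Nikolai's father's ABO genotype from AB × BO: 1/4 AB, 1/4 AO, 1/4 BB, 1/4 BO.
Crossing each possibility with the mother OO and summing P(type O): 1/4·0 + 1/4·1/2 + 1/4·0 + 1/4·1/2 = 1/4.

1/4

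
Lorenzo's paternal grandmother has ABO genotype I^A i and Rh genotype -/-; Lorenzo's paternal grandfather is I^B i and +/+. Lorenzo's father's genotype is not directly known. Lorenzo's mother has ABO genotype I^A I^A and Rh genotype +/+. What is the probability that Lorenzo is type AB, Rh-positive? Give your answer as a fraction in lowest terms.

1/4

Lorenzo's father's ABO genotype from I^A i × I^B i: 1/4 I^A I^B, 1/4 I^A i, 1/4 I^B i, 1/4 i i.
Crossing each possibility with the mother I^A I^A and summing P(type AB): 1/4·1/2 + 1/4·0 + 1/4·1/2 + 1/4·0 = 1/4.
Similarly for Rh via the father's Rh distribution: P(Rh+) = 1.
Independent loci: 1/4 × 1 = 1/4.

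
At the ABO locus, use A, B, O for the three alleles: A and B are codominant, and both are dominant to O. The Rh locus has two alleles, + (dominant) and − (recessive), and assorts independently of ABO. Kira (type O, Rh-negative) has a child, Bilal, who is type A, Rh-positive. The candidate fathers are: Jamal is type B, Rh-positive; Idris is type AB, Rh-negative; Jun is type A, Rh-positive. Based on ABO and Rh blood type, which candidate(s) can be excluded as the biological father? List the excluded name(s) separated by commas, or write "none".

Jamal, Idris

A candidate is excluded only if no genotype consistent with his phenotype could produce a type A, Rh-positive child with a type O, Rh-negative mother.
Jamal (type B, Rh+): no genotype consistent with that phenotype can produce a type-A Rh+ child with a type-O mother.
Idris (type AB, Rh-): no genotype consistent with that phenotype can produce a type-A Rh+ child with a type-O mother.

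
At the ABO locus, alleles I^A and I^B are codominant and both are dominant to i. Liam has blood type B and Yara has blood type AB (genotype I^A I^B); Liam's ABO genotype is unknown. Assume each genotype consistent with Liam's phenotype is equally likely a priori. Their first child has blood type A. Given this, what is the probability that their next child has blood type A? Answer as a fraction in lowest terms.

1/4

Possible genotypes: Liam ∈ {I^B I^B, I^B i}; Yara ∈ {I^A I^B}.
Weight each parental genotype pair by prior × P(type-A child):
  I^B i × I^A I^B: posterior weight 1; P(next child type A) = 1/4.
Weighted sum = 1/4.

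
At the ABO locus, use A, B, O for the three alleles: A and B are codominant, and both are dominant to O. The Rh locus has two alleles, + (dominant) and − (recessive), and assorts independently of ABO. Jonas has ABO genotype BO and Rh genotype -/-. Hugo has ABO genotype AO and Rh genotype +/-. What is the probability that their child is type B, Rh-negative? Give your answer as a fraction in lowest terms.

ABO cross BO × AO → offspring phenotypes: 1/4 O, 1/4 A, 1/4 B, 1/4 AB.
Rh cross -/- × +/- → 1/2 Rh+, 1/2 Rh-.
Independent loci: P(type B, Rh-negative) = 1/4 × 1/2 = 1/8.

1/8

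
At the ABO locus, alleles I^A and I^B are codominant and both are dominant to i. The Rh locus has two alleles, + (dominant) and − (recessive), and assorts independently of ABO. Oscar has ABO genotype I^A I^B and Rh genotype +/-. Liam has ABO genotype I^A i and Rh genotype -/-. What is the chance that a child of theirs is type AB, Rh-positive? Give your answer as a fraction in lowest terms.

1/8

ABO cross I^A I^B × I^A i → offspring phenotypes: 1/2 A, 1/4 B, 1/4 AB.
Rh cross +/- × -/- → 1/2 Rh+, 1/2 Rh-.
Independent loci: P(type AB, Rh-positive) = 1/4 × 1/2 = 1/8.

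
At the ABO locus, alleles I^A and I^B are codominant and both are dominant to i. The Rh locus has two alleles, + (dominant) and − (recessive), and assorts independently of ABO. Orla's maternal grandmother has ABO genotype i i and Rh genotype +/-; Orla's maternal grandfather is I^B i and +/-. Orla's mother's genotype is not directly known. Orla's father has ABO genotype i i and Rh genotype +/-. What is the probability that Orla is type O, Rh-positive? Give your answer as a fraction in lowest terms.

9/16

Orla's mother's ABO genotype from i i × I^B i: 1/2 I^B i, 1/2 i i.
Crossing each possibility with the father i i and summing P(type O): 1/2·1/2 + 1/2·1 = 3/4.
Similarly for Rh via the mother's Rh distribution: P(Rh+) = 3/4.
Independent loci: 3/4 × 3/4 = 9/16.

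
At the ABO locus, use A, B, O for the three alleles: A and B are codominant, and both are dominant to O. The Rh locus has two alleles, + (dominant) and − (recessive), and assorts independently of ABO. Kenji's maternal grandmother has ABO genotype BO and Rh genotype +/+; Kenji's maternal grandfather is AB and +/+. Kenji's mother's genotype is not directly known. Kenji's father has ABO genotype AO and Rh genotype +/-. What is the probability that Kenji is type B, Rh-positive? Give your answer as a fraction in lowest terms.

Kenji's mother's ABO genotype from BO × AB: 1/4 AB, 1/4 AO, 1/4 BB, 1/4 BO.
Crossing each possibility with the father AO and summing P(type B): 1/4·1/4 + 1/4·0 + 1/4·1/2 + 1/4·1/4 = 1/4.
Similarly for Rh via the mother's Rh distribution: P(Rh+) = 1.
Independent loci: 1/4 × 1 = 1/4.

1/4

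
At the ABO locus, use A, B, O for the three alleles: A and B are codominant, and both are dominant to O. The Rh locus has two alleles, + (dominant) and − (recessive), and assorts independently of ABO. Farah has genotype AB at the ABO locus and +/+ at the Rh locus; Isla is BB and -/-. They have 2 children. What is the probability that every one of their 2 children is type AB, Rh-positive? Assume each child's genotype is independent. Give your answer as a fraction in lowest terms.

ABO cross AB × BB → 1/2 B, 1/2 AB.
Rh cross +/+ × -/- → 1 Rh+; so P(type AB, Rh-positive) = 1/2 × 1 = 1/2 per child.
All 2 independent: (1/2)^2 = 1/4.

1/4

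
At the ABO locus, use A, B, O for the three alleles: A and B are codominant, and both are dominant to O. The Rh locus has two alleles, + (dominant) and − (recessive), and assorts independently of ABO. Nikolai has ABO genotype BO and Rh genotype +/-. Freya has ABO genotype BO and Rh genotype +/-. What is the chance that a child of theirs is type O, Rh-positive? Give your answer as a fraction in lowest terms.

3/16

ABO cross BO × BO → offspring phenotypes: 1/4 O, 3/4 B.
Rh cross +/- × +/- → 3/4 Rh+, 1/4 Rh-.
Independent loci: P(type O, Rh-positive) = 1/4 × 3/4 = 3/16.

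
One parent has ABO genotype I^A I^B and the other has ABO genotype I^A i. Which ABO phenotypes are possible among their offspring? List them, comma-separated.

A, B, AB

Gametes from I^A I^B × I^A i give offspring ABO genotypes I^A I^A, I^A I^B, I^A i, I^B i, i.e. phenotypes A, B, AB.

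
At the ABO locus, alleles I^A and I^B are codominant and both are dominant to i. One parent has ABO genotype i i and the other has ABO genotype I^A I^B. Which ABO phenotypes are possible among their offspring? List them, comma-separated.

A, B

Gametes from i i × I^A I^B give offspring ABO genotypes I^A i, I^B i, i.e. phenotypes A, B.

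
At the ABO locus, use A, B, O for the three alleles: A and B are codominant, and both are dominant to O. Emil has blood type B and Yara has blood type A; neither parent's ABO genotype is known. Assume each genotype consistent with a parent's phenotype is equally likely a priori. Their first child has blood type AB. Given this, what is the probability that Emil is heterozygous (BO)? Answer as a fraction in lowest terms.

Possible genotypes: Emil ∈ {BB, BO}; Yara ∈ {AA, AO}.
Weight each parental genotype pair by prior × P(type-AB child):
  BB × AA: posterior weight 4/9.
  BB × AO: posterior weight 2/9.
  BO × AA: posterior weight 2/9.
  BO × AO: posterior weight 1/9.
Sum the posterior weight over pairs where Emil is BO: 1/3.

1/3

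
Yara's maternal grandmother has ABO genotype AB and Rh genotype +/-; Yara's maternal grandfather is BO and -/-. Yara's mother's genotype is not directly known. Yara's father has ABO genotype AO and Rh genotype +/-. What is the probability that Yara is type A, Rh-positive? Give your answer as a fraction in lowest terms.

Yara's mother's ABO genotype from AB × BO: 1/4 AB, 1/4 AO, 1/4 BB, 1/4 BO.
Crossing each possibility with the father AO and summing P(type A): 1/4·1/2 + 1/4·3/4 + 1/4·0 + 1/4·1/4 = 3/8.
Similarly for Rh via the mother's Rh distribution: P(Rh+) = 5/8.
Independent loci: 3/8 × 5/8 = 15/64.

15/64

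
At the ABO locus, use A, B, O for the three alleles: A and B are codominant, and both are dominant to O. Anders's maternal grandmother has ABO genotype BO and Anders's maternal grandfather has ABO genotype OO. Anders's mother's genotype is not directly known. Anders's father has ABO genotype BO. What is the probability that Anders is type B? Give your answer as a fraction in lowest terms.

5/8

Anders's mother's ABO genotype from BO × OO: 1/2 BO, 1/2 OO.
Crossing each possibility with the father BO and summing P(type B): 1/2·3/4 + 1/2·1/2 = 5/8.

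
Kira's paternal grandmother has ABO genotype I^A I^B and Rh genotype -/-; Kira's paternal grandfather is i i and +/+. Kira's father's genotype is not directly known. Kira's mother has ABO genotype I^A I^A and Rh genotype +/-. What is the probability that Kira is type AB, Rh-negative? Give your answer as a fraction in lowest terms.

Kira's father's ABO genotype from I^A I^B × i i: 1/2 I^A i, 1/2 I^B i.
Crossing each possibility with the mother I^A I^A and summing P(type AB): 1/2·0 + 1/2·1/2 = 1/4.
Similarly for Rh via the father's Rh distribution: P(Rh-) = 1/4.
Independent loci: 1/4 × 1/4 = 1/16.

1/16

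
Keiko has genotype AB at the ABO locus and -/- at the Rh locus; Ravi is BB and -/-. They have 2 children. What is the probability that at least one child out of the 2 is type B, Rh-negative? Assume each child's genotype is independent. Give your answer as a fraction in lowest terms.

3/4

ABO cross AB × BB → 1/2 B, 1/2 AB.
Rh cross -/- × -/- → 1 Rh-; so P(type B, Rh-negative) = 1/2 × 1 = 1/2 per child.
P(none) = (1/2)^2 = 1/4; P(at least one) = 1 − 1/4 = 3/4.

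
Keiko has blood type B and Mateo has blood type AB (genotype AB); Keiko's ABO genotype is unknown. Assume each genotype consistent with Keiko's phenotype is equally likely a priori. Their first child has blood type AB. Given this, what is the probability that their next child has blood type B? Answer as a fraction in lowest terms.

Possible genotypes: Keiko ∈ {BB, BO}; Mateo ∈ {AB}.
Weight each parental genotype pair by prior × P(type-AB child):
  BB × AB: posterior weight 2/3; P(next child type B) = 1/2.
  BO × AB: posterior weight 1/3; P(next child type B) = 1/2.
Weighted sum = 1/2.

1/2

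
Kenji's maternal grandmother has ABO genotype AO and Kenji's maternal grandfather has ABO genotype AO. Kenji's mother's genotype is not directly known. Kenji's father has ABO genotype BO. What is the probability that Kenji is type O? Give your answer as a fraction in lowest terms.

1/4

Kenji's mother's ABO genotype from AO × AO: 1/4 AA, 1/2 AO, 1/4 OO.
Crossing each possibility with the father BO and summing P(type O): 1/4·0 + 1/2·1/4 + 1/4·1/2 = 1/4.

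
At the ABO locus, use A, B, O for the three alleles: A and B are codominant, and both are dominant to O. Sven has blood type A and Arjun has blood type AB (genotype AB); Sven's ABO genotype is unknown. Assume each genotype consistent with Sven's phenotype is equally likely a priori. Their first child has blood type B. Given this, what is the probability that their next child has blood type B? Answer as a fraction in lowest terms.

1/4

Possible genotypes: Sven ∈ {AA, AO}; Arjun ∈ {AB}.
Weight each parental genotype pair by prior × P(type-B child):
  AO × AB: posterior weight 1; P(next child type B) = 1/4.
Weighted sum = 1/4.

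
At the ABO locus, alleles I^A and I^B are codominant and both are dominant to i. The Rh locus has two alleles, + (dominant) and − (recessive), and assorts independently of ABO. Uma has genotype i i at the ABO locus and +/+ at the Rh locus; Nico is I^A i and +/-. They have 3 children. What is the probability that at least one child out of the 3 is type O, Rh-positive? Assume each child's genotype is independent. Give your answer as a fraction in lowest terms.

7/8

ABO cross i i × I^A i → 1/2 O, 1/2 A.
Rh cross +/+ × +/- → 1 Rh+; so P(type O, Rh-positive) = 1/2 × 1 = 1/2 per child.
P(none) = (1/2)^3 = 1/8; P(at least one) = 1 − 1/8 = 7/8.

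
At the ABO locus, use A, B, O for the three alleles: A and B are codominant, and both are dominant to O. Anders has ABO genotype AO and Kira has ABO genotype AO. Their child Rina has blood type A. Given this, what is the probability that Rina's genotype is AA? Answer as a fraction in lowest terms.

1/3

Cross AO × AO → 1/4 AA, 1/2 AO, 1/4 OO.
Type-A genotypes among offspring: AA (1/4), AO (1/2); total 3/4.
P(AA | type A) = (1/4) / (3/4) = 1/3.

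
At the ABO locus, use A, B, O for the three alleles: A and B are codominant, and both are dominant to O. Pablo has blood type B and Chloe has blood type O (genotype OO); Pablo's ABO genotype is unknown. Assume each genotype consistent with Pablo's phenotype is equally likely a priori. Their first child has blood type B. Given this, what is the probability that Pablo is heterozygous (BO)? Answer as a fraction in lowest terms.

Possible genotypes: Pablo ∈ {BB, BO}; Chloe ∈ {OO}.
Weight each parental genotype pair by prior × P(type-B child):
  BB × OO: posterior weight 2/3.
  BO × OO: posterior weight 1/3.
Sum the posterior weight over pairs where Pablo is BO: 1/3.

1/3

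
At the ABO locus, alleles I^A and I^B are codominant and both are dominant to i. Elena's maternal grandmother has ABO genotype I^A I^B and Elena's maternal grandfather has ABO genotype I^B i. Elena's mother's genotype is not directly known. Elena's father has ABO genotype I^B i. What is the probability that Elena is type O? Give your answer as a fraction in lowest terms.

Elena's mother's ABO genotype from I^A I^B × I^B i: 1/4 I^A I^B, 1/4 I^A i, 1/4 I^B I^B, 1/4 I^B i.
Crossing each possibility with the father I^B i and summing P(type O): 1/4·0 + 1/4·1/4 + 1/4·0 + 1/4·1/4 = 1/8.

1/8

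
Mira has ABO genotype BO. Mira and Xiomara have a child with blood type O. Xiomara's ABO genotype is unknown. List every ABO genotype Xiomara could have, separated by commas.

For each candidate genotype of Xiomara, check whether crossing it with BO can produce every observed child phenotype.
  AA → possible child types {A, AB} ✗
  AB → possible child types {A, B, AB} ✗
  AO → possible child types {O, A, B, AB} ✓
  BB → possible child types {B} ✗
  BO → possible child types {O, B} ✓
  OO → possible child types {O, B} ✓

AO, BO, OO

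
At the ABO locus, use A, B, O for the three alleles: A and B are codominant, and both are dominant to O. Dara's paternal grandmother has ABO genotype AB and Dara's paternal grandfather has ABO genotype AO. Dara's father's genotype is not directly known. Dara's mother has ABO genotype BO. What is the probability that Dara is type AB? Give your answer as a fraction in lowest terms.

1/4

Dara's father's ABO genotype from AB × AO: 1/4 AA, 1/4 AB, 1/4 AO, 1/4 BO.
Crossing each possibility with the mother BO and summing P(type AB): 1/4·1/2 + 1/4·1/4 + 1/4·1/4 + 1/4·0 = 1/4.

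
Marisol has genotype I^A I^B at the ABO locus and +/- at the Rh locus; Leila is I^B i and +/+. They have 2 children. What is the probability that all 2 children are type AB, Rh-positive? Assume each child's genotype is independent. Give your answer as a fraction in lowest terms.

ABO cross I^A I^B × I^B i → 1/4 A, 1/2 B, 1/4 AB.
Rh cross +/- × +/+ → 1 Rh+; so P(type AB, Rh-positive) = 1/4 × 1 = 1/4 per child.
All 2 independent: (1/4)^2 = 1/16.

1/16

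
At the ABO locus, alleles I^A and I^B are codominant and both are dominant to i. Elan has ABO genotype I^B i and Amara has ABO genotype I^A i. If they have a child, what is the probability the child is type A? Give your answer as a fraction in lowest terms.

ABO cross I^B i × I^A i → offspring phenotypes: 1/4 O, 1/4 A, 1/4 B, 1/4 AB.
So P(type A) = 1/4.

1/4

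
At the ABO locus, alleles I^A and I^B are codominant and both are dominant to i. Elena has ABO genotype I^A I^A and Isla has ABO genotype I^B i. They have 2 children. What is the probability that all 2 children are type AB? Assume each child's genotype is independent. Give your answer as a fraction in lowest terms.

ABO cross I^A I^A × I^B i → 1/2 A, 1/2 AB.
So P(type AB) = 1/2 per child.
All 2 independent: (1/2)^2 = 1/4.

1/4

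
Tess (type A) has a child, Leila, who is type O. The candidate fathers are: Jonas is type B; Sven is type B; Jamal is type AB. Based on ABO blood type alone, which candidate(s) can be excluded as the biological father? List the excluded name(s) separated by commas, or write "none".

A candidate is excluded only if no genotype consistent with his phenotype could produce a type O child with a type A mother.
Jamal (type AB): no genotype consistent with that phenotype can produce a type-O child with a type-A mother.

Jamal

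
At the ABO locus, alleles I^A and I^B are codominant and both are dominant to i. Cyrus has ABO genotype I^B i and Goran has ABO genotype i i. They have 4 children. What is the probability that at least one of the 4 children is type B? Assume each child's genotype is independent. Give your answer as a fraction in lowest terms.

ABO cross I^B i × i i → 1/2 O, 1/2 B.
So P(type B) = 1/2 per child.
P(none) = (1/2)^4 = 1/16; P(at least one) = 1 − 1/16 = 15/16.

15/16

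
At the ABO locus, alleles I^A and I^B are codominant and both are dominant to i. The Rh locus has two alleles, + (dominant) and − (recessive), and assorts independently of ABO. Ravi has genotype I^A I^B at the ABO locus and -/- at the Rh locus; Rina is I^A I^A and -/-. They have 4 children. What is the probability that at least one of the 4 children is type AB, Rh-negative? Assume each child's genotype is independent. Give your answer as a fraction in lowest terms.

ABO cross I^A I^B × I^A I^A → 1/2 A, 1/2 AB.
Rh cross -/- × -/- → 1 Rh-; so P(type AB, Rh-negative) = 1/2 × 1 = 1/2 per child.
P(none) = (1/2)^4 = 1/16; P(at least one) = 1 − 1/16 = 15/16.

15/16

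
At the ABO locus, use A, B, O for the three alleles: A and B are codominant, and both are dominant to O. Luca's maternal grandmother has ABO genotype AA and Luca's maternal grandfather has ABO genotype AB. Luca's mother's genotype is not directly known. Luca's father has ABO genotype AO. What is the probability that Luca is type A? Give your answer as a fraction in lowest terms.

Luca's mother's ABO genotype from AA × AB: 1/2 AA, 1/2 AB.
Crossing each possibility with the father AO and summing P(type A): 1/2·1 + 1/2·1/2 = 3/4.

3/4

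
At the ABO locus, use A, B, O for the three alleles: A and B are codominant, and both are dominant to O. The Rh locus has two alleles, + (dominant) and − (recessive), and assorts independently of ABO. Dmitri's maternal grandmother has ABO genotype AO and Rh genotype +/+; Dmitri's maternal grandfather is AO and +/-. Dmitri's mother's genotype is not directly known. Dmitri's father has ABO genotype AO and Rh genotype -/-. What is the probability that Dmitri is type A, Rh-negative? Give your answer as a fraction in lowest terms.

Dmitri's mother's ABO genotype from AO × AO: 1/4 AA, 1/2 AO, 1/4 OO.
Crossing each possibility with the father AO and summing P(type A): 1/4·1 + 1/2·3/4 + 1/4·1/2 = 3/4.
Similarly for Rh via the mother's Rh distribution: P(Rh-) = 1/4.
Independent loci: 3/4 × 1/4 = 3/16.

3/16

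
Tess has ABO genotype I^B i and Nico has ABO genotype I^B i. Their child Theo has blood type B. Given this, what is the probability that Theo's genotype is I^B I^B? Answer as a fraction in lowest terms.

Cross I^B i × I^B i → 1/4 I^B I^B, 1/2 I^B i, 1/4 i i.
Type-B genotypes among offspring: I^B I^B (1/4), I^B i (1/2); total 3/4.
P(I^B I^B | type B) = (1/4) / (3/4) = 1/3.

1/3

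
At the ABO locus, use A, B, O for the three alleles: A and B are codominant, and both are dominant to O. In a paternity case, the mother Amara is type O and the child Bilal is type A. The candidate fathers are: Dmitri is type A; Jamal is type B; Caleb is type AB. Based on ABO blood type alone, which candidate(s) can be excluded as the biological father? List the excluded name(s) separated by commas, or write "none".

Jamal

A candidate is excluded only if no genotype consistent with his phenotype could produce a type A child with a type O mother.
Jamal (type B): no genotype consistent with that phenotype can produce a type-A child with a type-O mother.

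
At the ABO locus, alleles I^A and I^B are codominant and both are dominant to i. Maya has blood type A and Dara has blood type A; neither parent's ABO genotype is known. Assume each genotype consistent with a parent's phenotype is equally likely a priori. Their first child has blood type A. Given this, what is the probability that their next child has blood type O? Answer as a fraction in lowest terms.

Possible genotypes: Maya ∈ {I^A I^A, I^A i}; Dara ∈ {I^A I^A, I^A i}.
Weight each parental genotype pair by prior × P(type-A child):
  I^A I^A × I^A I^A: posterior weight 4/15; P(next child type O) = 0.
  I^A I^A × I^A i: posterior weight 4/15; P(next child type O) = 0.
  I^A i × I^A I^A: posterior weight 4/15; P(next child type O) = 0.
  I^A i × I^A i: posterior weight 1/5; P(next child type O) = 1/4.
Weighted sum = 1/20.

1/20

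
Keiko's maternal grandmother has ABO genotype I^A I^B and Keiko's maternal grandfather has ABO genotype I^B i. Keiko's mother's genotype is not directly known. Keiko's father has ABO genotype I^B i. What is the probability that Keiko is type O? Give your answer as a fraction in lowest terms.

Keiko's mother's ABO genotype from I^A I^B × I^B i: 1/4 I^A I^B, 1/4 I^A i, 1/4 I^B I^B, 1/4 I^B i.
Crossing each possibility with the father I^B i and summing P(type O): 1/4·0 + 1/4·1/4 + 1/4·0 + 1/4·1/4 = 1/8.

1/8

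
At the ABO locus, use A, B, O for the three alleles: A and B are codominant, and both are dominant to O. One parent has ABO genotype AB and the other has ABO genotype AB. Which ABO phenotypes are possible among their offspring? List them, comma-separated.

A, B, AB

Gametes from AB × AB give offspring ABO genotypes AA, AB, BB, i.e. phenotypes A, B, AB.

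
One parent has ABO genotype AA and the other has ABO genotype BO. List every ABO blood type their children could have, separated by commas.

Gametes from AA × BO give offspring ABO genotypes AB, AO, i.e. phenotypes A, AB.

A, AB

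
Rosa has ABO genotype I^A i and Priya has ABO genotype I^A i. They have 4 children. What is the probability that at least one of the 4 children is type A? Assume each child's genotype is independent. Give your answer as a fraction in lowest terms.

ABO cross I^A i × I^A i → 1/4 O, 3/4 A.
So P(type A) = 3/4 per child.
P(none) = (1/4)^4 = 1/256; P(at least one) = 1 − 1/256 = 255/256.

255/256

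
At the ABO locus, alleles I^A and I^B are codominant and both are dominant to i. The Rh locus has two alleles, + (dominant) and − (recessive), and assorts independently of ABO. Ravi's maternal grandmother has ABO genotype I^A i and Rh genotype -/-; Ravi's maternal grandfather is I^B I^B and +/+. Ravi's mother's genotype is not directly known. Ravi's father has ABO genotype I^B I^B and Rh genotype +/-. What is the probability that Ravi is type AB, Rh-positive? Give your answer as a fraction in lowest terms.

Ravi's mother's ABO genotype from I^A i × I^B I^B: 1/2 I^A I^B, 1/2 I^B i.
Crossing each possibility with the father I^B I^B and summing P(type AB): 1/2·1/2 + 1/2·0 = 1/4.
Similarly for Rh via the mother's Rh distribution: P(Rh+) = 3/4.
Independent loci: 1/4 × 3/4 = 3/16.

3/16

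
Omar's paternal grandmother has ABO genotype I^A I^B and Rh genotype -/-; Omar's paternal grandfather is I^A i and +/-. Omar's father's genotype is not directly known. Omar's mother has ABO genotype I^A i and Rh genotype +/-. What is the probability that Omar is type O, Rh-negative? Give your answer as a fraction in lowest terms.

Omar's father's ABO genotype from I^A I^B × I^A i: 1/4 I^A I^A, 1/4 I^A I^B, 1/4 I^A i, 1/4 I^B i.
Crossing each possibility with the mother I^A i and summing P(type O): 1/4·0 + 1/4·0 + 1/4·1/4 + 1/4·1/4 = 1/8.
Similarly for Rh via the father's Rh distribution: P(Rh-) = 3/8.
Independent loci: 1/8 × 3/8 = 3/64.

3/64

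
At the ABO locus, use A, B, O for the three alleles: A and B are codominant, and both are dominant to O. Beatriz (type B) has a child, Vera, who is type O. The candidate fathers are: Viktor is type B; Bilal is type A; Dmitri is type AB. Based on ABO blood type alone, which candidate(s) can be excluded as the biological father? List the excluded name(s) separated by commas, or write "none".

A candidate is excluded only if no genotype consistent with his phenotype could produce a type O child with a type B mother.
Dmitri (type AB): no genotype consistent with that phenotype can produce a type-O child with a type-B mother.

Dmitri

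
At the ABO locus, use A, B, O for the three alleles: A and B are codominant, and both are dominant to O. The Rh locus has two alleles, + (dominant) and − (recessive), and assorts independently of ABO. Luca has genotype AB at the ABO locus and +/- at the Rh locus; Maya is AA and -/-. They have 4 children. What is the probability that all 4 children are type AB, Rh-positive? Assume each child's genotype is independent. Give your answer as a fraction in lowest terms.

ABO cross AB × AA → 1/2 A, 1/2 AB.
Rh cross +/- × -/- → 1/2 Rh+, 1/2 Rh-; so P(type AB, Rh-positive) = 1/2 × 1/2 = 1/4 per child.
All 4 independent: (1/4)^4 = 1/256.

1/256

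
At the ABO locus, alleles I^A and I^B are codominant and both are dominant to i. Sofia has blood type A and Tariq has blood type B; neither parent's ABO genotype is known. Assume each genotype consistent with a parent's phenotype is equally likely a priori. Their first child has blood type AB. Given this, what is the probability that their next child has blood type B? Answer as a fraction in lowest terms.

Possible genotypes: Sofia ∈ {I^A I^A, I^A i}; Tariq ∈ {I^B I^B, I^B i}.
Weight each parental genotype pair by prior × P(type-AB child):
  I^A I^A × I^B I^B: posterior weight 4/9; P(next child type B) = 0.
  I^A I^A × I^B i: posterior weight 2/9; P(next child type B) = 0.
  I^A i × I^B I^B: posterior weight 2/9; P(next child type B) = 1/2.
  I^A i × I^B i: posterior weight 1/9; P(next child type B) = 1/4.
Weighted sum = 5/36.

5/36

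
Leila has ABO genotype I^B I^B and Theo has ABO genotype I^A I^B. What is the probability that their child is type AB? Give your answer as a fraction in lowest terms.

1/2

ABO cross I^B I^B × I^A I^B → offspring phenotypes: 1/2 B, 1/2 AB.
So P(type AB) = 1/2.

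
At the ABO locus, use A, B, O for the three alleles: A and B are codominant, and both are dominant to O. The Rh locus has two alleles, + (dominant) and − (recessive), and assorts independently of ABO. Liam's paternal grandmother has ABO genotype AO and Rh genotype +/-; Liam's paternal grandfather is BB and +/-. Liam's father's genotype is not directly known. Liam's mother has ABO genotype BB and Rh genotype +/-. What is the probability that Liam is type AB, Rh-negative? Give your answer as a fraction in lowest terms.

Liam's father's ABO genotype from AO × BB: 1/2 AB, 1/2 BO.
Crossing each possibility with the mother BB and summing P(type AB): 1/2·1/2 + 1/2·0 = 1/4.
Similarly for Rh via the father's Rh distribution: P(Rh-) = 1/4.
Independent loci: 1/4 × 1/4 = 1/16.

1/16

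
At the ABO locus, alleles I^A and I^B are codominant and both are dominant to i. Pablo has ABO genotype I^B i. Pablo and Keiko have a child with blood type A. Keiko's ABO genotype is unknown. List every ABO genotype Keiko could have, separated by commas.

I^A I^A, I^A I^B, I^A i

For each candidate genotype of Keiko, check whether crossing it with I^B i can produce every observed child phenotype.
  I^A I^A → possible child types {A, AB} ✓
  I^A I^B → possible child types {A, B, AB} ✓
  I^A i → possible child types {O, A, B, AB} ✓
  I^B I^B → possible child types {B} ✗
  I^B i → possible child types {O, B} ✗
  i i → possible child types {O, B} ✗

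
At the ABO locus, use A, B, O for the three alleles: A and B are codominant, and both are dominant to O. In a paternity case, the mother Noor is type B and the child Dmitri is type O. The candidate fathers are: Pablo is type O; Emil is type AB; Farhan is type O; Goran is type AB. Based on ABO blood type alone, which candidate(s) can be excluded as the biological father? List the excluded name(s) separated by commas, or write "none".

A candidate is excluded only if no genotype consistent with his phenotype could produce a type O child with a type B mother.
Emil (type AB): no genotype consistent with that phenotype can produce a type-O child with a type-B mother.
Goran (type AB): no genotype consistent with that phenotype can produce a type-O child with a type-B mother.

Emil, Goran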